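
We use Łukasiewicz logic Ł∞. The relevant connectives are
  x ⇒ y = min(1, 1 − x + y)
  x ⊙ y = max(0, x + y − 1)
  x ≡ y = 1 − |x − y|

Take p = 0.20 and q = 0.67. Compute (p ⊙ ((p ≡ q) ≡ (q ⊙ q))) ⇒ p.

p ≡ q = 1 − |0.20 − 0.67| = 1 − 0.47 = 0.53
q ⊙ q = max(0, 0.67 + 0.67 − 1) = max(0, 0.34) = 0.34
(p ≡ q) ≡ (q ⊙ q) = 1 − |0.53 − 0.34| = 1 − 0.19 = 0.81
p ⊙ ((p ≡ q) ≡ (q ⊙ q)) = max(0, 0.20 + 0.81 − 1) = max(0, 0.01) = 0.01
(p ⊙ ((p ≡ q) ≡ (q ⊙ q))) ⇒ p = min(1, 1 − 0.01 + 0.20) = min(1, 1.19) = 1.00

1.00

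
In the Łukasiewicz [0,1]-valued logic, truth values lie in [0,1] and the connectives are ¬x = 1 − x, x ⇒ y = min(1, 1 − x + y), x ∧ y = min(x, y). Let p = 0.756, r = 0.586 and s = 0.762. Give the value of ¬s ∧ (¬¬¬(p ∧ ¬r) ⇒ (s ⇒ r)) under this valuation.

¬s = 1 − 0.762 = 0.238
¬r = 1 − 0.586 = 0.414
p ∧ ¬r = min(0.756, 0.414) = 0.414
¬(p ∧ ¬r) = 1 − 0.414 = 0.586
¬¬(p ∧ ¬r) = 1 − 0.586 = 0.414
¬¬¬(p ∧ ¬r) = 1 − 0.414 = 0.586
s ⇒ r = min(1, 1 − 0.762 + 0.586) = min(1, 0.824) = 0.824
¬¬¬(p ∧ ¬r) ⇒ (s ⇒ r) = min(1, 1 − 0.586 + 0.824) = min(1, 1.238) = 1.000
¬s ∧ (¬¬¬(p ∧ ¬r) ⇒ (s ⇒ r)) = min(0.238, 1.000) = 0.238

0.238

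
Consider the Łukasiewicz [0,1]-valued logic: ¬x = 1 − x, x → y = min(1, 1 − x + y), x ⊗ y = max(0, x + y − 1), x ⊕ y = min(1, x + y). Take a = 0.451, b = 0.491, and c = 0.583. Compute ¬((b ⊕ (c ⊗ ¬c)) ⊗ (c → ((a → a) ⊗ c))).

¬c = 1 − 0.583 = 0.417
c ⊗ ¬c = max(0, 0.583 + 0.417 − 1) = max(0, 0.000) = 0.000
b ⊕ (c ⊗ ¬c) = min(1, 0.491 + 0.000) = min(1, 0.491) = 0.491
a → a = min(1, 1 − 0.451 + 0.451) = min(1, 1.000) = 1.000
(a → a) ⊗ c = max(0, 1.000 + 0.583 − 1) = max(0, 0.583) = 0.583
c → ((a → a) ⊗ c) = min(1, 1 − 0.583 + 0.583) = min(1, 1.000) = 1.000
(b ⊕ (c ⊗ ¬c)) ⊗ (c → ((a → a) ⊗ c)) = max(0, 0.491 + 1.000 − 1) = max(0, 0.491) = 0.491
¬((b ⊕ (c ⊗ ¬c)) ⊗ (c → ((a → a) ⊗ c))) = 1 − 0.491 = 0.509

0.509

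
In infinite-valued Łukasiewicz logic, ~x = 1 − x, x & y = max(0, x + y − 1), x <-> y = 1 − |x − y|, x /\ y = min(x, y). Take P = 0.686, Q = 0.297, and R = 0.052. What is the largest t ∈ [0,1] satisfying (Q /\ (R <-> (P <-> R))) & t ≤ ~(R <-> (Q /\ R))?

P <-> R = 1 − |0.686 − 0.052| = 1 − 0.634 = 0.366
R <-> (P <-> R) = 1 − |0.052 − 0.366| = 1 − 0.314 = 0.686
Q /\ (R <-> (P <-> R)) = min(0.297, 0.686) = 0.297
So the left factor is Q /\ (R <-> (P <-> R)) = 0.297.
Q /\ R = min(0.297, 0.052) = 0.052
R <-> (Q /\ R) = 1 − |0.052 − 0.052| = 1 − 0.000 = 1.000
~(R <-> (Q /\ R)) = 1 − 1.000 = 0.000
So the right-hand bound is ~(R <-> (Q /\ R)) = 0.000.
The residuum of the Łukasiewicz t-norm gives the supremum: min(1, 1 − 0.297 + 0.000).
1 − 0.297 + 0.000 = 0.703, so t = min(1, 0.703) = 0.703.
Check: 0.297 & 0.703 = max(0, 0.000) = 0.000 ≤ 0.000.

0.703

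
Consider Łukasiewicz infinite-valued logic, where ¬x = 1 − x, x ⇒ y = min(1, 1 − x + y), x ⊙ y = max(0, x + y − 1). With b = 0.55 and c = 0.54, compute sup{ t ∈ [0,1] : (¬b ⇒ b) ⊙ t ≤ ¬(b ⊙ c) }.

0.91

¬b = 1 − 0.55 = 0.45
¬b ⇒ b = min(1, 1 − 0.45 + 0.55) = min(1, 1.10) = 1.00
So the left factor is ¬b ⇒ b = 1.00.
b ⊙ c = max(0, 0.55 + 0.54 − 1) = max(0, 0.09) = 0.09
¬(b ⊙ c) = 1 − 0.09 = 0.91
So the right-hand bound is ¬(b ⊙ c) = 0.91.
The residuum of the Łukasiewicz t-norm gives the supremum: min(1, 1 − 1.00 + 0.91).
1 − 1.00 + 0.91 = 0.91, so t = min(1, 0.91) = 0.91.
Check: 1.00 ⊙ 0.91 = max(0, 0.91) = 0.91 ≤ 0.91.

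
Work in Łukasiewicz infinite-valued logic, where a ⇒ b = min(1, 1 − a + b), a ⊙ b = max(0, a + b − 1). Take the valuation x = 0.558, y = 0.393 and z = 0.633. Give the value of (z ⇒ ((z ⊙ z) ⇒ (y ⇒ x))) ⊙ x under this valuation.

z ⊙ z = max(0, 0.633 + 0.633 − 1) = max(0, 0.266) = 0.266
y ⇒ x = min(1, 1 − 0.393 + 0.558) = min(1, 1.165) = 1.000
(z ⊙ z) ⇒ (y ⇒ x) = min(1, 1 − 0.266 + 1.000) = min(1, 1.734) = 1.000
z ⇒ ((z ⊙ z) ⇒ (y ⇒ x)) = min(1, 1 − 0.633 + 1.000) = min(1, 1.367) = 1.000
(z ⇒ ((z ⊙ z) ⇒ (y ⇒ x))) ⊙ x = max(0, 1.000 + 0.558 − 1) = max(0, 0.558) = 0.558

0.558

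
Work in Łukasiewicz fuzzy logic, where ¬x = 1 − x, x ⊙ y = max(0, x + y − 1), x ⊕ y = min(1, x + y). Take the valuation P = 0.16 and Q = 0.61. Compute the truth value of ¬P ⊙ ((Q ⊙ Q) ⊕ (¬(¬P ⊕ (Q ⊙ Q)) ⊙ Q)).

¬P = 1 − 0.16 = 0.84
Q ⊙ Q = max(0, 0.61 + 0.61 − 1) = max(0, 0.22) = 0.22
¬P ⊕ (Q ⊙ Q) = min(1, 0.84 + 0.22) = min(1, 1.06) = 1.00
¬(¬P ⊕ (Q ⊙ Q)) = 1 − 1.00 = 0.00
¬(¬P ⊕ (Q ⊙ Q)) ⊙ Q = max(0, 0.00 + 0.61 − 1) = max(0, -0.39) = 0.00
(Q ⊙ Q) ⊕ (¬(¬P ⊕ (Q ⊙ Q)) ⊙ Q) = min(1, 0.22 + 0.00) = min(1, 0.22) = 0.22
¬P ⊙ ((Q ⊙ Q) ⊕ (¬(¬P ⊕ (Q ⊙ Q)) ⊙ Q)) = max(0, 0.84 + 0.22 − 1) = max(0, 0.06) = 0.06

0.06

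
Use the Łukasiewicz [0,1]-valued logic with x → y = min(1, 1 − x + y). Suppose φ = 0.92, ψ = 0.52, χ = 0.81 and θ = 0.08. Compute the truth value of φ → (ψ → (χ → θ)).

χ → θ = min(1, 1 − 0.81 + 0.08) = min(1, 0.27) = 0.27
ψ → (χ → θ) = min(1, 1 − 0.52 + 0.27) = min(1, 0.75) = 0.75
φ → (ψ → (χ → θ)) = min(1, 1 − 0.92 + 0.75) = min(1, 0.83) = 0.83

0.83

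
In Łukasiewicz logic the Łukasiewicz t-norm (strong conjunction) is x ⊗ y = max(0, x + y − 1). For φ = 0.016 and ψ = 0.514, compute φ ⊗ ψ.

0.000

φ ⊗ ψ = max(0, 0.016 + 0.514 − 1) = max(0, -0.470) = 0.000
For comparison, the Gödel (minimum) t-norm min(x, y) would give 0.016.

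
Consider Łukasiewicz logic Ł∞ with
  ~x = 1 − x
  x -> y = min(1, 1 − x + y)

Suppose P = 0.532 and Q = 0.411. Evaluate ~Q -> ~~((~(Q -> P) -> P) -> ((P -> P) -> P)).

0.943

~Q = 1 − 0.411 = 0.589
Q -> P = min(1, 1 − 0.411 + 0.532) = min(1, 1.121) = 1.000
~(Q -> P) = 1 − 1.000 = 0.000
~(Q -> P) -> P = min(1, 1 − 0.000 + 0.532) = min(1, 1.532) = 1.000
P -> P = min(1, 1 − 0.532 + 0.532) = min(1, 1.000) = 1.000
(P -> P) -> P = min(1, 1 − 1.000 + 0.532) = min(1, 0.532) = 0.532
(~(Q -> P) -> P) -> ((P -> P) -> P) = min(1, 1 − 1.000 + 0.532) = min(1, 0.532) = 0.532
~((~(Q -> P) -> P) -> ((P -> P) -> P)) = 1 − 0.532 = 0.468
~~((~(Q -> P) -> P) -> ((P -> P) -> P)) = 1 − 0.468 = 0.532
~Q -> ~~((~(Q -> P) -> P) -> ((P -> P) -> P)) = min(1, 1 − 0.589 + 0.532) = min(1, 0.943) = 0.943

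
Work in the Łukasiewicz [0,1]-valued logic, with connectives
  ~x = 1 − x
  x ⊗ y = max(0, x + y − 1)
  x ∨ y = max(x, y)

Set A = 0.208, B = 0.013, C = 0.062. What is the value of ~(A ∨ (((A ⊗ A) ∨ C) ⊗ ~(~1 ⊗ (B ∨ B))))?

0.792

A ⊗ A = max(0, 0.208 + 0.208 − 1) = max(0, -0.584) = 0.000
(A ⊗ A) ∨ C = max(0.000, 0.062) = 0.062
~1 = 1 − 1.000 = 0.000
B ∨ B = max(0.013, 0.013) = 0.013
~1 ⊗ (B ∨ B) = max(0, 0.000 + 0.013 − 1) = max(0, -0.987) = 0.000
~(~1 ⊗ (B ∨ B)) = 1 − 0.000 = 1.000
((A ⊗ A) ∨ C) ⊗ ~(~1 ⊗ (B ∨ B)) = max(0, 0.062 + 1.000 − 1) = max(0, 0.062) = 0.062
A ∨ (((A ⊗ A) ∨ C) ⊗ ~(~1 ⊗ (B ∨ B))) = max(0.208, 0.062) = 0.208
~(A ∨ (((A ⊗ A) ∨ C) ⊗ ~(~1 ⊗ (B ∨ B)))) = 1 − 0.208 = 0.792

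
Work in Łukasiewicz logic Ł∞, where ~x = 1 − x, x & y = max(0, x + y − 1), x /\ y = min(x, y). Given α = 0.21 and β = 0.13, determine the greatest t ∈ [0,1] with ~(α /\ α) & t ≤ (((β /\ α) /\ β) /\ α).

α /\ α = min(0.21, 0.21) = 0.21
~(α /\ α) = 1 − 0.21 = 0.79
So the left factor is ~(α /\ α) = 0.79.
β /\ α = min(0.13, 0.21) = 0.13
(β /\ α) /\ β = min(0.13, 0.13) = 0.13
((β /\ α) /\ β) /\ α = min(0.13, 0.21) = 0.13
So the right-hand bound is ((β /\ α) /\ β) /\ α = 0.13.
The residuum of the Łukasiewicz t-norm gives the supremum: min(1, 1 − 0.79 + 0.13).
1 − 0.79 + 0.13 = 0.34, so t = min(1, 0.34) = 0.34.
Check: 0.79 & 0.34 = max(0, 0.13) = 0.13 ≤ 0.13.

0.34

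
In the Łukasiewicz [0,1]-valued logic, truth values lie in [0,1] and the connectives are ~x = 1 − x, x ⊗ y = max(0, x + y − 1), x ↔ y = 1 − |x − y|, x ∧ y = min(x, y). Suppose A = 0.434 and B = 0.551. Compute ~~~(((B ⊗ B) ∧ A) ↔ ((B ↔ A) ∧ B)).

0.449

B ⊗ B = max(0, 0.551 + 0.551 − 1) = max(0, 0.102) = 0.102
(B ⊗ B) ∧ A = min(0.102, 0.434) = 0.102
B ↔ A = 1 − |0.551 − 0.434| = 1 − 0.117 = 0.883
(B ↔ A) ∧ B = min(0.883, 0.551) = 0.551
((B ⊗ B) ∧ A) ↔ ((B ↔ A) ∧ B) = 1 − |0.102 − 0.551| = 1 − 0.449 = 0.551
~(((B ⊗ B) ∧ A) ↔ ((B ↔ A) ∧ B)) = 1 − 0.551 = 0.449
~~(((B ⊗ B) ∧ A) ↔ ((B ↔ A) ∧ B)) = 1 − 0.449 = 0.551
~~~(((B ⊗ B) ∧ A) ↔ ((B ↔ A) ∧ B)) = 1 − 0.551 = 0.449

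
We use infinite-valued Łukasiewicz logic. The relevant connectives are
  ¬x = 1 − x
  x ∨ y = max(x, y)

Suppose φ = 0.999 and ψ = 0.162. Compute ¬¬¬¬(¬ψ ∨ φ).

¬ψ = 1 − 0.162 = 0.838
¬ψ ∨ φ = max(0.838, 0.999) = 0.999
¬(¬ψ ∨ φ) = 1 − 0.999 = 0.001
¬¬(¬ψ ∨ φ) = 1 − 0.001 = 0.999
¬¬¬(¬ψ ∨ φ) = 1 − 0.999 = 0.001
¬¬¬¬(¬ψ ∨ φ) = 1 − 0.001 = 0.999

0.999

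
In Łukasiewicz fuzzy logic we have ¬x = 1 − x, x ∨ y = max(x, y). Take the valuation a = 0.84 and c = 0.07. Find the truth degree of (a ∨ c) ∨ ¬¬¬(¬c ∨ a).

0.84

a ∨ c = max(0.84, 0.07) = 0.84
¬c = 1 − 0.07 = 0.93
¬c ∨ a = max(0.93, 0.84) = 0.93
¬(¬c ∨ a) = 1 − 0.93 = 0.07
¬¬(¬c ∨ a) = 1 − 0.07 = 0.93
¬¬¬(¬c ∨ a) = 1 − 0.93 = 0.07
(a ∨ c) ∨ ¬¬¬(¬c ∨ a) = max(0.84, 0.07) = 0.84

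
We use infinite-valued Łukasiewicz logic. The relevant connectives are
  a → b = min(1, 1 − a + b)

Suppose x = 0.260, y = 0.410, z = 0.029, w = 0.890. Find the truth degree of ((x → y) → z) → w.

1.000

x → y = min(1, 1 − 0.260 + 0.410) = min(1, 1.150) = 1.000
(x → y) → z = min(1, 1 − 1.000 + 0.029) = min(1, 0.029) = 0.029
((x → y) → z) → w = min(1, 1 − 0.029 + 0.890) = min(1, 1.861) = 1.000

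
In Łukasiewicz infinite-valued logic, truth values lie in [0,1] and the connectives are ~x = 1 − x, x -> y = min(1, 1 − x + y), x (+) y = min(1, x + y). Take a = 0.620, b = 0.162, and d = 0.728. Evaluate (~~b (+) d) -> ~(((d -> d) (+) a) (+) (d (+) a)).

~b = 1 − 0.162 = 0.838
~~b = 1 − 0.838 = 0.162
~~b (+) d = min(1, 0.162 + 0.728) = min(1, 0.890) = 0.890
d -> d = min(1, 1 − 0.728 + 0.728) = min(1, 1.000) = 1.000
(d -> d) (+) a = min(1, 1.000 + 0.620) = min(1, 1.620) = 1.000
d (+) a = min(1, 0.728 + 0.620) = min(1, 1.348) = 1.000
((d -> d) (+) a) (+) (d (+) a) = min(1, 1.000 + 1.000) = min(1, 2.000) = 1.000
~(((d -> d) (+) a) (+) (d (+) a)) = 1 − 1.000 = 0.000
(~~b (+) d) -> ~(((d -> d) (+) a) (+) (d (+) a)) = min(1, 1 − 0.890 + 0.000) = min(1, 0.110) = 0.110

0.110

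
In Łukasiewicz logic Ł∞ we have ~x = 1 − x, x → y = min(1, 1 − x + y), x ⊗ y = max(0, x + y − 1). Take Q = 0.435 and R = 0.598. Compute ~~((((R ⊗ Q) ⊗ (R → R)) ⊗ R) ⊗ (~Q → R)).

R ⊗ Q = max(0, 0.598 + 0.435 − 1) = max(0, 0.033) = 0.033
R → R = min(1, 1 − 0.598 + 0.598) = min(1, 1.000) = 1.000
(R ⊗ Q) ⊗ (R → R) = max(0, 0.033 + 1.000 − 1) = max(0, 0.033) = 0.033
((R ⊗ Q) ⊗ (R → R)) ⊗ R = max(0, 0.033 + 0.598 − 1) = max(0, -0.369) = 0.000
~Q = 1 − 0.435 = 0.565
~Q → R = min(1, 1 − 0.565 + 0.598) = min(1, 1.033) = 1.000
(((R ⊗ Q) ⊗ (R → R)) ⊗ R) ⊗ (~Q → R) = max(0, 0.000 + 1.000 − 1) = max(0, 0.000) = 0.000
~((((R ⊗ Q) ⊗ (R → R)) ⊗ R) ⊗ (~Q → R)) = 1 − 0.000 = 1.000
~~((((R ⊗ Q) ⊗ (R → R)) ⊗ R) ⊗ (~Q → R)) = 1 − 1.000 = 0.000

0.000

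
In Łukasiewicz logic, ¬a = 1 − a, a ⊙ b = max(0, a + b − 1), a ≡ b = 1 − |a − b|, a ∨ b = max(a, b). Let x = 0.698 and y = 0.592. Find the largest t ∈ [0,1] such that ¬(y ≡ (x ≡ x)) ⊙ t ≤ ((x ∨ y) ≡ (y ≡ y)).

x ≡ x = 1 − |0.698 − 0.698| = 1 − 0.000 = 1.000
y ≡ (x ≡ x) = 1 − |0.592 − 1.000| = 1 − 0.408 = 0.592
¬(y ≡ (x ≡ x)) = 1 − 0.592 = 0.408
So the left factor is ¬(y ≡ (x ≡ x)) = 0.408.
x ∨ y = max(0.698, 0.592) = 0.698
y ≡ y = 1 − |0.592 − 0.592| = 1 − 0.000 = 1.000
(x ∨ y) ≡ (y ≡ y) = 1 − |0.698 − 1.000| = 1 − 0.302 = 0.698
So the right-hand bound is (x ∨ y) ≡ (y ≡ y) = 0.698.
The residuum of the Łukasiewicz t-norm gives the supremum: min(1, 1 − 0.408 + 0.698).
1 − 0.408 + 0.698 = 1.290, so t = min(1, 1.290) = 1.000.
Check: 0.408 ⊙ 1.000 = max(0, 0.408) = 0.408 ≤ 0.698.

1.000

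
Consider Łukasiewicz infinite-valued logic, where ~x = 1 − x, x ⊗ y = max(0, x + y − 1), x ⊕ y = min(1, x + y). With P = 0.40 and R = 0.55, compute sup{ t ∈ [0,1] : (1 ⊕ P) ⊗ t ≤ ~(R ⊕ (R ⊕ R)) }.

1 ⊕ P = min(1, 1.00 + 0.40) = min(1, 1.40) = 1.00
So the left factor is 1 ⊕ P = 1.00.
R ⊕ R = min(1, 0.55 + 0.55) = min(1, 1.10) = 1.00
R ⊕ (R ⊕ R) = min(1, 0.55 + 1.00) = min(1, 1.55) = 1.00
~(R ⊕ (R ⊕ R)) = 1 − 1.00 = 0.00
So the right-hand bound is ~(R ⊕ (R ⊕ R)) = 0.00.
The residuum of the Łukasiewicz t-norm gives the supremum: min(1, 1 − 1.00 + 0.00).
1 − 1.00 + 0.00 = 0.00, so t = min(1, 0.00) = 0.00.
Check: 1.00 ⊗ 0.00 = max(0, 0.00) = 0.00 ≤ 0.00.

0.00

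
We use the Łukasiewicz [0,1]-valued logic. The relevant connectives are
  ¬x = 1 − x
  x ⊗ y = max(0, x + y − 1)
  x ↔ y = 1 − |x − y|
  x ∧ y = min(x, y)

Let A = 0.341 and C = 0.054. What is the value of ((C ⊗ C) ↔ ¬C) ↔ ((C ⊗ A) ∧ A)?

C ⊗ C = max(0, 0.054 + 0.054 − 1) = max(0, -0.892) = 0.000
¬C = 1 − 0.054 = 0.946
(C ⊗ C) ↔ ¬C = 1 − |0.000 − 0.946| = 1 − 0.946 = 0.054
C ⊗ A = max(0, 0.054 + 0.341 − 1) = max(0, -0.605) = 0.000
(C ⊗ A) ∧ A = min(0.000, 0.341) = 0.000
((C ⊗ C) ↔ ¬C) ↔ ((C ⊗ A) ∧ A) = 1 − |0.054 − 0.000| = 1 − 0.054 = 0.946

0.946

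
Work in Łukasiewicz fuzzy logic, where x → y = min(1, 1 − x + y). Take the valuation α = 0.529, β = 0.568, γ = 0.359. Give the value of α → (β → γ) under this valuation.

β → γ = min(1, 1 − 0.568 + 0.359) = min(1, 0.791) = 0.791
α → (β → γ) = min(1, 1 − 0.529 + 0.791) = min(1, 1.262) = 1.000

1.000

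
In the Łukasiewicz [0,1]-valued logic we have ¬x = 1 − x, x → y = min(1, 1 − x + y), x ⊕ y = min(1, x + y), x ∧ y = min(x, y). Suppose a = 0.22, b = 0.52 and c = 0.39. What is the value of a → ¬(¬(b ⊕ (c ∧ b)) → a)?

c ∧ b = min(0.39, 0.52) = 0.39
b ⊕ (c ∧ b) = min(1, 0.52 + 0.39) = min(1, 0.91) = 0.91
¬(b ⊕ (c ∧ b)) = 1 − 0.91 = 0.09
¬(b ⊕ (c ∧ b)) → a = min(1, 1 − 0.09 + 0.22) = min(1, 1.13) = 1.00
¬(¬(b ⊕ (c ∧ b)) → a) = 1 − 1.00 = 0.00
a → ¬(¬(b ⊕ (c ∧ b)) → a) = min(1, 1 − 0.22 + 0.00) = min(1, 0.78) = 0.78

0.78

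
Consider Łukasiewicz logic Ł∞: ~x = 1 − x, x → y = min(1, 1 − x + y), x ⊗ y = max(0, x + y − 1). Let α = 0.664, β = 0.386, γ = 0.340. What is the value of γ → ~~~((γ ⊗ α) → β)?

0.660

γ ⊗ α = max(0, 0.340 + 0.664 − 1) = max(0, 0.004) = 0.004
(γ ⊗ α) → β = min(1, 1 − 0.004 + 0.386) = min(1, 1.382) = 1.000
~((γ ⊗ α) → β) = 1 − 1.000 = 0.000
~~((γ ⊗ α) → β) = 1 − 0.000 = 1.000
~~~((γ ⊗ α) → β) = 1 − 1.000 = 0.000
γ → ~~~((γ ⊗ α) → β) = min(1, 1 − 0.340 + 0.000) = min(1, 0.660) = 0.660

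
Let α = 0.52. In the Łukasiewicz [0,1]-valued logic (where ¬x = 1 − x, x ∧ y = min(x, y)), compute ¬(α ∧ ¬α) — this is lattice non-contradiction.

0.52

¬α = 1 − 0.52 = 0.48
α ∧ ¬α = min(0.52, 0.48) = 0.48
¬(α ∧ ¬α) = 1 − 0.48 = 0.52
(The value 0.52 < 1 shows this instance is not satisfied; not a Ł∞-tautology — its value is 1 − min(a, 1−a).)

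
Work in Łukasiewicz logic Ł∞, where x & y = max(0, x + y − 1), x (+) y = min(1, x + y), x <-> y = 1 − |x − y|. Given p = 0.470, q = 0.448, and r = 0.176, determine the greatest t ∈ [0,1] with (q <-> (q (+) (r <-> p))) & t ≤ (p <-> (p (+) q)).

1.000

r <-> p = 1 − |0.176 − 0.470| = 1 − 0.294 = 0.706
q (+) (r <-> p) = min(1, 0.448 + 0.706) = min(1, 1.154) = 1.000
q <-> (q (+) (r <-> p)) = 1 − |0.448 − 1.000| = 1 − 0.552 = 0.448
So the left factor is q <-> (q (+) (r <-> p)) = 0.448.
p (+) q = min(1, 0.470 + 0.448) = min(1, 0.918) = 0.918
p <-> (p (+) q) = 1 − |0.470 − 0.918| = 1 − 0.448 = 0.552
So the right-hand bound is p <-> (p (+) q) = 0.552.
The residuum of the Łukasiewicz t-norm gives the supremum: min(1, 1 − 0.448 + 0.552).
1 − 0.448 + 0.552 = 1.104, so t = min(1, 1.104) = 1.000.
Check: 0.448 & 1.000 = max(0, 0.448) = 0.448 ≤ 0.552.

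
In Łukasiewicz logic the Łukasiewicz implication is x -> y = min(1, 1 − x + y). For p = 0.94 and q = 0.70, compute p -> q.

p -> q = min(1, 1 − 0.94 + 0.70) = min(1, 0.76) = 0.76
For comparison, the Gödel implication (1 if x ≤ y else y) would give 0.70.

0.76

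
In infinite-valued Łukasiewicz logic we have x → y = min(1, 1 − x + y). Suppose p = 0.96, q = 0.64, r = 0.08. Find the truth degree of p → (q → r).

0.48

q → r = min(1, 1 − 0.64 + 0.08) = min(1, 0.44) = 0.44
p → (q → r) = min(1, 1 − 0.96 + 0.44) = min(1, 0.48) = 0.48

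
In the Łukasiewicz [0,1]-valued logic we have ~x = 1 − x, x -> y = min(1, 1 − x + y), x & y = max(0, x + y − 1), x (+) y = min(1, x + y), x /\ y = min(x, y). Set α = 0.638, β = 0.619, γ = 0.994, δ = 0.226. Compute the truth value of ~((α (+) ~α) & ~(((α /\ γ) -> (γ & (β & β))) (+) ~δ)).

1.000

~α = 1 − 0.638 = 0.362
α (+) ~α = min(1, 0.638 + 0.362) = min(1, 1.000) = 1.000
α /\ γ = min(0.638, 0.994) = 0.638
β & β = max(0, 0.619 + 0.619 − 1) = max(0, 0.238) = 0.238
γ & (β & β) = max(0, 0.994 + 0.238 − 1) = max(0, 0.232) = 0.232
(α /\ γ) -> (γ & (β & β)) = min(1, 1 − 0.638 + 0.232) = min(1, 0.594) = 0.594
~δ = 1 − 0.226 = 0.774
((α /\ γ) -> (γ & (β & β))) (+) ~δ = min(1, 0.594 + 0.774) = min(1, 1.368) = 1.000
~(((α /\ γ) -> (γ & (β & β))) (+) ~δ) = 1 − 1.000 = 0.000
(α (+) ~α) & ~(((α /\ γ) -> (γ & (β & β))) (+) ~δ) = max(0, 1.000 + 0.000 − 1) = max(0, 0.000) = 0.000
~((α (+) ~α) & ~(((α /\ γ) -> (γ & (β & β))) (+) ~δ)) = 1 − 0.000 = 1.000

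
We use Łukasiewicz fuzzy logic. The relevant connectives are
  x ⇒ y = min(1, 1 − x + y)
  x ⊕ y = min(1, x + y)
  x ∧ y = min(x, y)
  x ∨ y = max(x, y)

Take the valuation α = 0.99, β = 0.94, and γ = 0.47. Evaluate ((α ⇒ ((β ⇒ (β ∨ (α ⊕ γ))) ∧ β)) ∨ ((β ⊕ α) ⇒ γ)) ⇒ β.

α ⊕ γ = min(1, 0.99 + 0.47) = min(1, 1.46) = 1.00
β ∨ (α ⊕ γ) = max(0.94, 1.00) = 1.00
β ⇒ (β ∨ (α ⊕ γ)) = min(1, 1 − 0.94 + 1.00) = min(1, 1.06) = 1.00
(β ⇒ (β ∨ (α ⊕ γ))) ∧ β = min(1.00, 0.94) = 0.94
α ⇒ ((β ⇒ (β ∨ (α ⊕ γ))) ∧ β) = min(1, 1 − 0.99 + 0.94) = min(1, 0.95) = 0.95
β ⊕ α = min(1, 0.94 + 0.99) = min(1, 1.93) = 1.00
(β ⊕ α) ⇒ γ = min(1, 1 − 1.00 + 0.47) = min(1, 0.47) = 0.47
(α ⇒ ((β ⇒ (β ∨ (α ⊕ γ))) ∧ β)) ∨ ((β ⊕ α) ⇒ γ) = max(0.95, 0.47) = 0.95
((α ⇒ ((β ⇒ (β ∨ (α ⊕ γ))) ∧ β)) ∨ ((β ⊕ α) ⇒ γ)) ⇒ β = min(1, 1 − 0.95 + 0.94) = min(1, 0.99) = 0.99

0.99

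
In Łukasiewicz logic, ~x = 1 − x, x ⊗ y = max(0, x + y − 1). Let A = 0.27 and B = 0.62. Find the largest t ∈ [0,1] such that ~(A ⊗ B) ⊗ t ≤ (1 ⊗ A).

A ⊗ B = max(0, 0.27 + 0.62 − 1) = max(0, -0.11) = 0.00
~(A ⊗ B) = 1 − 0.00 = 1.00
So the left factor is ~(A ⊗ B) = 1.00.
1 ⊗ A = max(0, 1.00 + 0.27 − 1) = max(0, 0.27) = 0.27
So the right-hand bound is 1 ⊗ A = 0.27.
The residuum of the Łukasiewicz t-norm gives the supremum: min(1, 1 − 1.00 + 0.27).
1 − 1.00 + 0.27 = 0.27, so t = min(1, 0.27) = 0.27.
Check: 1.00 ⊗ 0.27 = max(0, 0.27) = 0.27 ≤ 0.27.

0.27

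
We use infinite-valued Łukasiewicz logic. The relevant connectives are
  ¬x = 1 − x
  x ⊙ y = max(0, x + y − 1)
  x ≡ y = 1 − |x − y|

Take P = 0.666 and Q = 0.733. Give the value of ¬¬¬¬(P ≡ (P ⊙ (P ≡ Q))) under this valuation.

P ≡ Q = 1 − |0.666 − 0.733| = 1 − 0.067 = 0.933
P ⊙ (P ≡ Q) = max(0, 0.666 + 0.933 − 1) = max(0, 0.599) = 0.599
P ≡ (P ⊙ (P ≡ Q)) = 1 − |0.666 − 0.599| = 1 − 0.067 = 0.933
¬(P ≡ (P ⊙ (P ≡ Q))) = 1 − 0.933 = 0.067
¬¬(P ≡ (P ⊙ (P ≡ Q))) = 1 − 0.067 = 0.933
¬¬¬(P ≡ (P ⊙ (P ≡ Q))) = 1 − 0.933 = 0.067
¬¬¬¬(P ≡ (P ⊙ (P ≡ Q))) = 1 − 0.067 = 0.933

0.933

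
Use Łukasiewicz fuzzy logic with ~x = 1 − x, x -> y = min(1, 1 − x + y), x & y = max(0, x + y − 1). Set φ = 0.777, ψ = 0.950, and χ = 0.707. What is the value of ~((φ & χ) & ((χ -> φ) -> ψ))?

φ & χ = max(0, 0.777 + 0.707 − 1) = max(0, 0.484) = 0.484
χ -> φ = min(1, 1 − 0.707 + 0.777) = min(1, 1.070) = 1.000
(χ -> φ) -> ψ = min(1, 1 − 1.000 + 0.950) = min(1, 0.950) = 0.950
(φ & χ) & ((χ -> φ) -> ψ) = max(0, 0.484 + 0.950 − 1) = max(0, 0.434) = 0.434
~((φ & χ) & ((χ -> φ) -> ψ)) = 1 − 0.434 = 0.566

0.566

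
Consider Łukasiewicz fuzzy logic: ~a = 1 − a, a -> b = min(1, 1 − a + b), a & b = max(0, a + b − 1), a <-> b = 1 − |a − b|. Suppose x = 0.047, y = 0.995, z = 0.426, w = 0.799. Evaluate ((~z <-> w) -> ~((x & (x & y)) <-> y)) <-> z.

~z = 1 − 0.426 = 0.574
~z <-> w = 1 − |0.574 − 0.799| = 1 − 0.225 = 0.775
x & y = max(0, 0.047 + 0.995 − 1) = max(0, 0.042) = 0.042
x & (x & y) = max(0, 0.047 + 0.042 − 1) = max(0, -0.911) = 0.000
(x & (x & y)) <-> y = 1 − |0.000 − 0.995| = 1 − 0.995 = 0.005
~((x & (x & y)) <-> y) = 1 − 0.005 = 0.995
(~z <-> w) -> ~((x & (x & y)) <-> y) = min(1, 1 − 0.775 + 0.995) = min(1, 1.220) = 1.000
((~z <-> w) -> ~((x & (x & y)) <-> y)) <-> z = 1 − |1.000 − 0.426| = 1 − 0.574 = 0.426

0.426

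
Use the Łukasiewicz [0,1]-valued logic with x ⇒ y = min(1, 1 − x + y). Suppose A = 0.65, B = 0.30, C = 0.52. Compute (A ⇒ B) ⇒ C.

0.87

A ⇒ B = min(1, 1 − 0.65 + 0.30) = min(1, 0.65) = 0.65
(A ⇒ B) ⇒ C = min(1, 1 − 0.65 + 0.52) = min(1, 0.87) = 0.87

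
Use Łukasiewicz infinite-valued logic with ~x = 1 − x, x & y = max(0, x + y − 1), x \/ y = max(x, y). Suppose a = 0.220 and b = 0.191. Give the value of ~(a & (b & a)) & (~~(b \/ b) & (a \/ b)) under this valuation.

0.000

b & a = max(0, 0.191 + 0.220 − 1) = max(0, -0.589) = 0.000
a & (b & a) = max(0, 0.220 + 0.000 − 1) = max(0, -0.780) = 0.000
~(a & (b & a)) = 1 − 0.000 = 1.000
b \/ b = max(0.191, 0.191) = 0.191
~(b \/ b) = 1 − 0.191 = 0.809
~~(b \/ b) = 1 − 0.809 = 0.191
a \/ b = max(0.220, 0.191) = 0.220
~~(b \/ b) & (a \/ b) = max(0, 0.191 + 0.220 − 1) = max(0, -0.589) = 0.000
~(a & (b & a)) & (~~(b \/ b) & (a \/ b)) = max(0, 1.000 + 0.000 − 1) = max(0, 0.000) = 0.000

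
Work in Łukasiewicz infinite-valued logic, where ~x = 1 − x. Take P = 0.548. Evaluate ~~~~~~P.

0.548

~P = 1 − 0.548 = 0.452
~~P = 1 − 0.452 = 0.548
~~~P = 1 − 0.548 = 0.452
~~~~P = 1 − 0.452 = 0.548
~~~~~P = 1 − 0.548 = 0.452
~~~~~~P = 1 − 0.452 = 0.548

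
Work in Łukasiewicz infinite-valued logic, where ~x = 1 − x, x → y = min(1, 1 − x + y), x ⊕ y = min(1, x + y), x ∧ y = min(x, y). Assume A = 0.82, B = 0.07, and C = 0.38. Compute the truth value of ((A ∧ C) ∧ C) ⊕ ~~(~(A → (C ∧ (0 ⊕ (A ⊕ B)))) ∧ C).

A ∧ C = min(0.82, 0.38) = 0.38
(A ∧ C) ∧ C = min(0.38, 0.38) = 0.38
A ⊕ B = min(1, 0.82 + 0.07) = min(1, 0.89) = 0.89
0 ⊕ (A ⊕ B) = min(1, 0.00 + 0.89) = min(1, 0.89) = 0.89
C ∧ (0 ⊕ (A ⊕ B)) = min(0.38, 0.89) = 0.38
A → (C ∧ (0 ⊕ (A ⊕ B))) = min(1, 1 − 0.82 + 0.38) = min(1, 0.56) = 0.56
~(A → (C ∧ (0 ⊕ (A ⊕ B)))) = 1 − 0.56 = 0.44
~(A → (C ∧ (0 ⊕ (A ⊕ B)))) ∧ C = min(0.44, 0.38) = 0.38
~(~(A → (C ∧ (0 ⊕ (A ⊕ B)))) ∧ C) = 1 − 0.38 = 0.62
~~(~(A → (C ∧ (0 ⊕ (A ⊕ B)))) ∧ C) = 1 − 0.62 = 0.38
((A ∧ C) ∧ C) ⊕ ~~(~(A → (C ∧ (0 ⊕ (A ⊕ B)))) ∧ C) = min(1, 0.38 + 0.38) = min(1, 0.76) = 0.76

0.76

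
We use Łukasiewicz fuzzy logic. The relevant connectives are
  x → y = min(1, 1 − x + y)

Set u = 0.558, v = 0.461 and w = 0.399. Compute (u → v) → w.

0.496

u → v = min(1, 1 − 0.558 + 0.461) = min(1, 0.903) = 0.903
(u → v) → w = min(1, 1 − 0.903 + 0.399) = min(1, 0.496) = 0.496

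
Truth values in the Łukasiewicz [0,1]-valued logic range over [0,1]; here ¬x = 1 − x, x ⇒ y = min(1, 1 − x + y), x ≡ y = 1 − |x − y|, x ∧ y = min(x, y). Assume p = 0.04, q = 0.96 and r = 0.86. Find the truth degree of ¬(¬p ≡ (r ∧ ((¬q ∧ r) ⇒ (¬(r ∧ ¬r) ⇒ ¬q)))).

0.10

¬p = 1 − 0.04 = 0.96
¬q = 1 − 0.96 = 0.04
¬q ∧ r = min(0.04, 0.86) = 0.04
¬r = 1 − 0.86 = 0.14
r ∧ ¬r = min(0.86, 0.14) = 0.14
¬(r ∧ ¬r) = 1 − 0.14 = 0.86
¬(r ∧ ¬r) ⇒ ¬q = min(1, 1 − 0.86 + 0.04) = min(1, 0.18) = 0.18
(¬q ∧ r) ⇒ (¬(r ∧ ¬r) ⇒ ¬q) = min(1, 1 − 0.04 + 0.18) = min(1, 1.14) = 1.00
r ∧ ((¬q ∧ r) ⇒ (¬(r ∧ ¬r) ⇒ ¬q)) = min(0.86, 1.00) = 0.86
¬p ≡ (r ∧ ((¬q ∧ r) ⇒ (¬(r ∧ ¬r) ⇒ ¬q))) = 1 − |0.96 − 0.86| = 1 − 0.10 = 0.90
¬(¬p ≡ (r ∧ ((¬q ∧ r) ⇒ (¬(r ∧ ¬r) ⇒ ¬q)))) = 1 − 0.90 = 0.10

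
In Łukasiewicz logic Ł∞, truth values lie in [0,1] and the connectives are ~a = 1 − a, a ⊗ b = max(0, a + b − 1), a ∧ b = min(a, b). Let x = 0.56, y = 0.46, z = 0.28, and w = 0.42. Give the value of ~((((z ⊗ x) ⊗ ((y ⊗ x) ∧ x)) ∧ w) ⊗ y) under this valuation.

z ⊗ x = max(0, 0.28 + 0.56 − 1) = max(0, -0.16) = 0.00
y ⊗ x = max(0, 0.46 + 0.56 − 1) = max(0, 0.02) = 0.02
(y ⊗ x) ∧ x = min(0.02, 0.56) = 0.02
(z ⊗ x) ⊗ ((y ⊗ x) ∧ x) = max(0, 0.00 + 0.02 − 1) = max(0, -0.98) = 0.00
((z ⊗ x) ⊗ ((y ⊗ x) ∧ x)) ∧ w = min(0.00, 0.42) = 0.00
(((z ⊗ x) ⊗ ((y ⊗ x) ∧ x)) ∧ w) ⊗ y = max(0, 0.00 + 0.46 − 1) = max(0, -0.54) = 0.00
~((((z ⊗ x) ⊗ ((y ⊗ x) ∧ x)) ∧ w) ⊗ y) = 1 − 0.00 = 1.00

1.00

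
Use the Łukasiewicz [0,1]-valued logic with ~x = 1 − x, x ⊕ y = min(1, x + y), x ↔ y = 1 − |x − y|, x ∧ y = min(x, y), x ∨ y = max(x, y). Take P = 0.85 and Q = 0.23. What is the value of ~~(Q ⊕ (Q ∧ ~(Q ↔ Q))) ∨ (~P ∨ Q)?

Q ↔ Q = 1 − |0.23 − 0.23| = 1 − 0.00 = 1.00
~(Q ↔ Q) = 1 − 1.00 = 0.00
Q ∧ ~(Q ↔ Q) = min(0.23, 0.00) = 0.00
Q ⊕ (Q ∧ ~(Q ↔ Q)) = min(1, 0.23 + 0.00) = min(1, 0.23) = 0.23
~(Q ⊕ (Q ∧ ~(Q ↔ Q))) = 1 − 0.23 = 0.77
~~(Q ⊕ (Q ∧ ~(Q ↔ Q))) = 1 − 0.77 = 0.23
~P = 1 − 0.85 = 0.15
~P ∨ Q = max(0.15, 0.23) = 0.23
~~(Q ⊕ (Q ∧ ~(Q ↔ Q))) ∨ (~P ∨ Q) = max(0.23, 0.23) = 0.23

0.23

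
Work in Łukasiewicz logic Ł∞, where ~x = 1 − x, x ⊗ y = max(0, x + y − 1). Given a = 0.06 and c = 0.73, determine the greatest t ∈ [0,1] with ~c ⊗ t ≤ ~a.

~c = 1 − 0.73 = 0.27
So the left factor is ~c = 0.27.
~a = 1 − 0.06 = 0.94
So the right-hand bound is ~a = 0.94.
The residuum of the Łukasiewicz t-norm gives the supremum: min(1, 1 − 0.27 + 0.94).
1 − 0.27 + 0.94 = 1.67, so t = min(1, 1.67) = 1.00.
Check: 0.27 ⊗ 1.00 = max(0, 0.27) = 0.27 ≤ 0.94.

1.00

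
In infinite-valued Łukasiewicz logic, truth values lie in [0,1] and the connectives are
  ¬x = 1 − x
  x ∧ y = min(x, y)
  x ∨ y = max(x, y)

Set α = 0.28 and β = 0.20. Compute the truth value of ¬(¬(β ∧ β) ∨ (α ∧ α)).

β ∧ β = min(0.20, 0.20) = 0.20
¬(β ∧ β) = 1 − 0.20 = 0.80
α ∧ α = min(0.28, 0.28) = 0.28
¬(β ∧ β) ∨ (α ∧ α) = max(0.80, 0.28) = 0.80
¬(¬(β ∧ β) ∨ (α ∧ α)) = 1 − 0.80 = 0.20

0.20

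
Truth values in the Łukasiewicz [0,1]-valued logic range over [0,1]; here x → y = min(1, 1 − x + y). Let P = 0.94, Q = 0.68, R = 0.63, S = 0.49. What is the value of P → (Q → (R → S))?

1.00

R → S = min(1, 1 − 0.63 + 0.49) = min(1, 0.86) = 0.86
Q → (R → S) = min(1, 1 − 0.68 + 0.86) = min(1, 1.18) = 1.00
P → (Q → (R → S)) = min(1, 1 − 0.94 + 1.00) = min(1, 1.06) = 1.00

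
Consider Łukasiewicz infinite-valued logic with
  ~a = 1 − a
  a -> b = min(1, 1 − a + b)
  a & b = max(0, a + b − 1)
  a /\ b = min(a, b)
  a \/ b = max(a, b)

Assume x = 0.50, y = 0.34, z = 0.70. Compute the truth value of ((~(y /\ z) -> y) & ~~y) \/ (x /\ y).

0.34

y /\ z = min(0.34, 0.70) = 0.34
~(y /\ z) = 1 − 0.34 = 0.66
~(y /\ z) -> y = min(1, 1 − 0.66 + 0.34) = min(1, 0.68) = 0.68
~y = 1 − 0.34 = 0.66
~~y = 1 − 0.66 = 0.34
(~(y /\ z) -> y) & ~~y = max(0, 0.68 + 0.34 − 1) = max(0, 0.02) = 0.02
x /\ y = min(0.50, 0.34) = 0.34
((~(y /\ z) -> y) & ~~y) \/ (x /\ y) = max(0.02, 0.34) = 0.34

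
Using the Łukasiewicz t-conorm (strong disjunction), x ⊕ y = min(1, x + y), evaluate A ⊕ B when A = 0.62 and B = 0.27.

A ⊕ B = min(1, 0.62 + 0.27) = min(1, 0.89) = 0.89
For comparison, the Gödel t-conorm max(x, y) would give 0.62.

0.89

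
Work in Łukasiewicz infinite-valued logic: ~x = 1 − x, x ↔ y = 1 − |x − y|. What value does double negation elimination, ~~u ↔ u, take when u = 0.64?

~u = 1 − 0.64 = 0.36
~~u = 1 − 0.36 = 0.64
~~u ↔ u = 1 − |0.64 − 0.64| = 1 − 0.00 = 1.00
(As expected: always 1 in Ł∞ since negation is involutive.)

1.00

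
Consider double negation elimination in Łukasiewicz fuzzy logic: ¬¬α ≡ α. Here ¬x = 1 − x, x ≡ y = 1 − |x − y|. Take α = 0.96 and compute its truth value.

¬α = 1 − 0.96 = 0.04
¬¬α = 1 − 0.04 = 0.96
¬¬α ≡ α = 1 − |0.96 − 0.96| = 1 − 0.00 = 1.00
(As expected: always 1 in Ł∞ since negation is involutive.)

1.00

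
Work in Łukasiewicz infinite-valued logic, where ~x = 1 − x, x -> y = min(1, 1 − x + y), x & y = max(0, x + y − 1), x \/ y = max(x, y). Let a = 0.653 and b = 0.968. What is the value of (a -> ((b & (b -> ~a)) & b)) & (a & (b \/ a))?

~a = 1 − 0.653 = 0.347
b -> ~a = min(1, 1 − 0.968 + 0.347) = min(1, 0.379) = 0.379
b & (b -> ~a) = max(0, 0.968 + 0.379 − 1) = max(0, 0.347) = 0.347
(b & (b -> ~a)) & b = max(0, 0.347 + 0.968 − 1) = max(0, 0.315) = 0.315
a -> ((b & (b -> ~a)) & b) = min(1, 1 − 0.653 + 0.315) = min(1, 0.662) = 0.662
b \/ a = max(0.968, 0.653) = 0.968
a & (b \/ a) = max(0, 0.653 + 0.968 − 1) = max(0, 0.621) = 0.621
(a -> ((b & (b -> ~a)) & b)) & (a & (b \/ a)) = max(0, 0.662 + 0.621 − 1) = max(0, 0.283) = 0.283

0.283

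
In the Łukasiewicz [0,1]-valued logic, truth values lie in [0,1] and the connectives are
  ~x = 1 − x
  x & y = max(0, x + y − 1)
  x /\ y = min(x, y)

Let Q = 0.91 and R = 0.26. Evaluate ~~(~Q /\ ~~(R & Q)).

0.09

~Q = 1 − 0.91 = 0.09
R & Q = max(0, 0.26 + 0.91 − 1) = max(0, 0.17) = 0.17
~(R & Q) = 1 − 0.17 = 0.83
~~(R & Q) = 1 − 0.83 = 0.17
~Q /\ ~~(R & Q) = min(0.09, 0.17) = 0.09
~(~Q /\ ~~(R & Q)) = 1 − 0.09 = 0.91
~~(~Q /\ ~~(R & Q)) = 1 − 0.91 = 0.09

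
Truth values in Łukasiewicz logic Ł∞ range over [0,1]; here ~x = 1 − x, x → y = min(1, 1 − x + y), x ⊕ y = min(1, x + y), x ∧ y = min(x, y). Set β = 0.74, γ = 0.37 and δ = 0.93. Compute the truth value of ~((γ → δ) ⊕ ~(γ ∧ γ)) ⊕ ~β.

γ → δ = min(1, 1 − 0.37 + 0.93) = min(1, 1.56) = 1.00
γ ∧ γ = min(0.37, 0.37) = 0.37
~(γ ∧ γ) = 1 − 0.37 = 0.63
(γ → δ) ⊕ ~(γ ∧ γ) = min(1, 1.00 + 0.63) = min(1, 1.63) = 1.00
~((γ → δ) ⊕ ~(γ ∧ γ)) = 1 − 1.00 = 0.00
~β = 1 − 0.74 = 0.26
~((γ → δ) ⊕ ~(γ ∧ γ)) ⊕ ~β = min(1, 0.00 + 0.26) = min(1, 0.26) = 0.26

0.26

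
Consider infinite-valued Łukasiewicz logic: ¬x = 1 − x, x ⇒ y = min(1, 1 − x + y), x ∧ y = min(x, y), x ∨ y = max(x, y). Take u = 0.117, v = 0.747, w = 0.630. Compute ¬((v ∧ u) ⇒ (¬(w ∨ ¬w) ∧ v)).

0.000

v ∧ u = min(0.747, 0.117) = 0.117
¬w = 1 − 0.630 = 0.370
w ∨ ¬w = max(0.630, 0.370) = 0.630
¬(w ∨ ¬w) = 1 − 0.630 = 0.370
¬(w ∨ ¬w) ∧ v = min(0.370, 0.747) = 0.370
(v ∧ u) ⇒ (¬(w ∨ ¬w) ∧ v) = min(1, 1 − 0.117 + 0.370) = min(1, 1.253) = 1.000
¬((v ∧ u) ⇒ (¬(w ∨ ¬w) ∧ v)) = 1 − 1.000 = 0.000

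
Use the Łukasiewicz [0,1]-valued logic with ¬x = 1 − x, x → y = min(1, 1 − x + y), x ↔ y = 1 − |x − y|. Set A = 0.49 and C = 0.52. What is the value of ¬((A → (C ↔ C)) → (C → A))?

C ↔ C = 1 − |0.52 − 0.52| = 1 − 0.00 = 1.00
A → (C ↔ C) = min(1, 1 − 0.49 + 1.00) = min(1, 1.51) = 1.00
C → A = min(1, 1 − 0.52 + 0.49) = min(1, 0.97) = 0.97
(A → (C ↔ C)) → (C → A) = min(1, 1 − 1.00 + 0.97) = min(1, 0.97) = 0.97
¬((A → (C ↔ C)) → (C → A)) = 1 − 0.97 = 0.03

0.03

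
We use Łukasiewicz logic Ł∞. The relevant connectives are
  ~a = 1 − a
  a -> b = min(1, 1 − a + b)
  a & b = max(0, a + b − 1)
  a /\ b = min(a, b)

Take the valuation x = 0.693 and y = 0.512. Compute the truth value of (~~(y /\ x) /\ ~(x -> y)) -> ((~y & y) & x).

y /\ x = min(0.512, 0.693) = 0.512
~(y /\ x) = 1 − 0.512 = 0.488
~~(y /\ x) = 1 − 0.488 = 0.512
x -> y = min(1, 1 − 0.693 + 0.512) = min(1, 0.819) = 0.819
~(x -> y) = 1 − 0.819 = 0.181
~~(y /\ x) /\ ~(x -> y) = min(0.512, 0.181) = 0.181
~y = 1 − 0.512 = 0.488
~y & y = max(0, 0.488 + 0.512 − 1) = max(0, 0.000) = 0.000
(~y & y) & x = max(0, 0.000 + 0.693 − 1) = max(0, -0.307) = 0.000
(~~(y /\ x) /\ ~(x -> y)) -> ((~y & y) & x) = min(1, 1 − 0.181 + 0.000) = min(1, 0.819) = 0.819

0.819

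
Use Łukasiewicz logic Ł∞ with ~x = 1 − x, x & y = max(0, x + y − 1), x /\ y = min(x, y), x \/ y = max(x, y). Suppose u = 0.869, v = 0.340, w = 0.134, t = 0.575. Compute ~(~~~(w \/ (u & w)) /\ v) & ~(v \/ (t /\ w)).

0.320

u & w = max(0, 0.869 + 0.134 − 1) = max(0, 0.003) = 0.003
w \/ (u & w) = max(0.134, 0.003) = 0.134
~(w \/ (u & w)) = 1 − 0.134 = 0.866
~~(w \/ (u & w)) = 1 − 0.866 = 0.134
~~~(w \/ (u & w)) = 1 − 0.134 = 0.866
~~~(w \/ (u & w)) /\ v = min(0.866, 0.340) = 0.340
~(~~~(w \/ (u & w)) /\ v) = 1 − 0.340 = 0.660
t /\ w = min(0.575, 0.134) = 0.134
v \/ (t /\ w) = max(0.340, 0.134) = 0.340
~(v \/ (t /\ w)) = 1 − 0.340 = 0.660
~(~~~(w \/ (u & w)) /\ v) & ~(v \/ (t /\ w)) = max(0, 0.660 + 0.660 − 1) = max(0, 0.320) = 0.320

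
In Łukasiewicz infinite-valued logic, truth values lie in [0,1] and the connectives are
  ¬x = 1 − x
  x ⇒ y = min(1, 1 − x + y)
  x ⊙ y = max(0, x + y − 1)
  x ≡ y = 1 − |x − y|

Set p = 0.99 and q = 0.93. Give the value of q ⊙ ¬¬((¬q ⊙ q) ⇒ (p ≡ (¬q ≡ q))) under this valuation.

0.93

¬q = 1 − 0.93 = 0.07
¬q ⊙ q = max(0, 0.07 + 0.93 − 1) = max(0, 0.00) = 0.00
¬q ≡ q = 1 − |0.07 − 0.93| = 1 − 0.86 = 0.14
p ≡ (¬q ≡ q) = 1 − |0.99 − 0.14| = 1 − 0.85 = 0.15
(¬q ⊙ q) ⇒ (p ≡ (¬q ≡ q)) = min(1, 1 − 0.00 + 0.15) = min(1, 1.15) = 1.00
¬((¬q ⊙ q) ⇒ (p ≡ (¬q ≡ q))) = 1 − 1.00 = 0.00
¬¬((¬q ⊙ q) ⇒ (p ≡ (¬q ≡ q))) = 1 − 0.00 = 1.00
q ⊙ ¬¬((¬q ⊙ q) ⇒ (p ≡ (¬q ≡ q))) = max(0, 0.93 + 1.00 − 1) = max(0, 0.93) = 0.93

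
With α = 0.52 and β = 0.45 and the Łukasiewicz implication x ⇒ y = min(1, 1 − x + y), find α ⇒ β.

α ⇒ β = min(1, 1 − 0.52 + 0.45) = min(1, 0.93) = 0.93
For comparison, the Gödel implication (1 if x ≤ y else y) would give 0.45.

0.93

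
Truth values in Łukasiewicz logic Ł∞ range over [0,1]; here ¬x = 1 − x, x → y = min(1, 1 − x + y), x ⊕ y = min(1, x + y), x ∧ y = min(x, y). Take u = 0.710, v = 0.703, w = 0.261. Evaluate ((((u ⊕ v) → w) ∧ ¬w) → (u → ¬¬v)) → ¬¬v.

u ⊕ v = min(1, 0.710 + 0.703) = min(1, 1.413) = 1.000
(u ⊕ v) → w = min(1, 1 − 1.000 + 0.261) = min(1, 0.261) = 0.261
¬w = 1 − 0.261 = 0.739
((u ⊕ v) → w) ∧ ¬w = min(0.261, 0.739) = 0.261
¬v = 1 − 0.703 = 0.297
¬¬v = 1 − 0.297 = 0.703
u → ¬¬v = min(1, 1 − 0.710 + 0.703) = min(1, 0.993) = 0.993
(((u ⊕ v) → w) ∧ ¬w) → (u → ¬¬v) = min(1, 1 − 0.261 + 0.993) = min(1, 1.732) = 1.000
((((u ⊕ v) → w) ∧ ¬w) → (u → ¬¬v)) → ¬¬v = min(1, 1 − 1.000 + 0.703) = min(1, 0.703) = 0.703

0.703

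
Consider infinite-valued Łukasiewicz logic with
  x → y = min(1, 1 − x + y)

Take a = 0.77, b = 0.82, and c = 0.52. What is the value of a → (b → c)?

b → c = min(1, 1 − 0.82 + 0.52) = min(1, 0.70) = 0.70
a → (b → c) = min(1, 1 − 0.77 + 0.70) = min(1, 0.93) = 0.93

0.93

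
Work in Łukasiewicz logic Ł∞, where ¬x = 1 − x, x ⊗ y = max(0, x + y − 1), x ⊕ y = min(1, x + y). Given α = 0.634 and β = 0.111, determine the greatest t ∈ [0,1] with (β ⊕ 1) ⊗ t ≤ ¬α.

0.366

β ⊕ 1 = min(1, 0.111 + 1.000) = min(1, 1.111) = 1.000
So the left factor is β ⊕ 1 = 1.000.
¬α = 1 − 0.634 = 0.366
So the right-hand bound is ¬α = 0.366.
The residuum of the Łukasiewicz t-norm gives the supremum: min(1, 1 − 1.000 + 0.366).
1 − 1.000 + 0.366 = 0.366, so t = min(1, 0.366) = 0.366.
Check: 1.000 ⊗ 0.366 = max(0, 0.366) = 0.366 ≤ 0.366.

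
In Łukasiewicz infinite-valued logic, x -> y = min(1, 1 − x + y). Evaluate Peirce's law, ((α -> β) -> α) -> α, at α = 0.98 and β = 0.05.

0.98

α -> β = min(1, 1 − 0.98 + 0.05) = min(1, 0.07) = 0.07
(α -> β) -> α = min(1, 1 − 0.07 + 0.98) = min(1, 1.91) = 1.00
((α -> β) -> α) -> α = min(1, 1 − 1.00 + 0.98) = min(1, 0.98) = 0.98
(The value 0.98 < 1 shows this instance is not satisfied; not a Ł∞-tautology in general.)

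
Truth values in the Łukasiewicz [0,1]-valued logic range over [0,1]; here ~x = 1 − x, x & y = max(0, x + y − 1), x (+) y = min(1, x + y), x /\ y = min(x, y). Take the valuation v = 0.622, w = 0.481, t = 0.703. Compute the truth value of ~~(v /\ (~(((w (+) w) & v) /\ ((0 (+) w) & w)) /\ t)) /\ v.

0.622

w (+) w = min(1, 0.481 + 0.481) = min(1, 0.962) = 0.962
(w (+) w) & v = max(0, 0.962 + 0.622 − 1) = max(0, 0.584) = 0.584
0 (+) w = min(1, 0.000 + 0.481) = min(1, 0.481) = 0.481
(0 (+) w) & w = max(0, 0.481 + 0.481 − 1) = max(0, -0.038) = 0.000
((w (+) w) & v) /\ ((0 (+) w) & w) = min(0.584, 0.000) = 0.000
~(((w (+) w) & v) /\ ((0 (+) w) & w)) = 1 − 0.000 = 1.000
~(((w (+) w) & v) /\ ((0 (+) w) & w)) /\ t = min(1.000, 0.703) = 0.703
v /\ (~(((w (+) w) & v) /\ ((0 (+) w) & w)) /\ t) = min(0.622, 0.703) = 0.622
~(v /\ (~(((w (+) w) & v) /\ ((0 (+) w) & w)) /\ t)) = 1 − 0.622 = 0.378
~~(v /\ (~(((w (+) w) & v) /\ ((0 (+) w) & w)) /\ t)) = 1 − 0.378 = 0.622
~~(v /\ (~(((w (+) w) & v) /\ ((0 (+) w) & w)) /\ t)) /\ v = min(0.622, 0.622) = 0.622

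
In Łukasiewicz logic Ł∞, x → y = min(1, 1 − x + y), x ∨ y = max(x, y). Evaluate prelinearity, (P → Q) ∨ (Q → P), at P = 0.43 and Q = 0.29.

P → Q = min(1, 1 − 0.43 + 0.29) = min(1, 0.86) = 0.86
Q → P = min(1, 1 − 0.29 + 0.43) = min(1, 1.14) = 1.00
(P → Q) ∨ (Q → P) = max(0.86, 1.00) = 1.00
(As expected: a Ł∞-tautology — holds in every MV-chain.)

1.00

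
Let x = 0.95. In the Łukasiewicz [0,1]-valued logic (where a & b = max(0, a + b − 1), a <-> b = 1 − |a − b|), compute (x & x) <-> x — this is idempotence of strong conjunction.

0.95

x & x = max(0, 0.95 + 0.95 − 1) = max(0, 0.90) = 0.90
(x & x) <-> x = 1 − |0.90 − 0.95| = 1 − 0.05 = 0.95
(The value 0.95 < 1 shows this instance is not satisfied; fails in Ł∞ since a ⊗ a = max(0, 2a−1) ≠ a in general.)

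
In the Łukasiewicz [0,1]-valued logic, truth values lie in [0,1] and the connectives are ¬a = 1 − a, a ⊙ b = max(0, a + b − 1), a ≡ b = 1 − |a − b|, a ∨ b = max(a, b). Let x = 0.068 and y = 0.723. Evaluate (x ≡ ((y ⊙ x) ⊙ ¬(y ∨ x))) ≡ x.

0.136

y ⊙ x = max(0, 0.723 + 0.068 − 1) = max(0, -0.209) = 0.000
y ∨ x = max(0.723, 0.068) = 0.723
¬(y ∨ x) = 1 − 0.723 = 0.277
(y ⊙ x) ⊙ ¬(y ∨ x) = max(0, 0.000 + 0.277 − 1) = max(0, -0.723) = 0.000
x ≡ ((y ⊙ x) ⊙ ¬(y ∨ x)) = 1 − |0.068 − 0.000| = 1 − 0.068 = 0.932
(x ≡ ((y ⊙ x) ⊙ ¬(y ∨ x))) ≡ x = 1 − |0.932 − 0.068| = 1 − 0.864 = 0.136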